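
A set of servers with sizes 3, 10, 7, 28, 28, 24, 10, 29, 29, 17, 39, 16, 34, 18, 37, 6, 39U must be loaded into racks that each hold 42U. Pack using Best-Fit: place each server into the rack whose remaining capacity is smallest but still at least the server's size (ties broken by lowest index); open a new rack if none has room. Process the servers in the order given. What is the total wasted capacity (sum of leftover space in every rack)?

88

Put 3U in rack 1; 39U remain.
Put 10U in rack 1; 29U remain.
Put 7U in rack 1; 22U remain.
Put 28U in rack 2; 14U remain.
Put 28U in rack 3; 14U remain.
Put 24U in rack 4; 18U remain.
Put 10U in rack 2; 4U remain.
Put 29U in rack 5; 13U remain.
Put 29U in rack 6; 13U remain.
Put 17U in rack 4; 1U remain.
Put 39U in rack 7; 3U remain.
Put 16U in rack 1; 6U remain.
Put 34U in rack 8; 8U remain.
Put 18U in rack 9; 24U remain.
Put 37U in rack 10; 5U remain.
Put 6U in rack 1; 0U remain.
Put 39U in rack 11; 3U remain.
11 racks × 42U = 462U; used 374U; unused 88U.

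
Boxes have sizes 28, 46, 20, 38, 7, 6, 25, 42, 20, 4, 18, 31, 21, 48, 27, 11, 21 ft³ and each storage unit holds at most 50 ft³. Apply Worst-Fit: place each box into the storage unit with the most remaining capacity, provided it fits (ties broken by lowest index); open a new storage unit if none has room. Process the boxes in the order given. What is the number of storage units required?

storage unit 1: place 28 ft³, 22 ft³ left
storage unit 2: place 46 ft³, 4 ft³ left
storage unit 1: place 20 ft³, 2 ft³ left
storage unit 3: place 38 ft³, 12 ft³ left
storage unit 3: place 7 ft³, 5 ft³ left
storage unit 4: place 6 ft³, 44 ft³ left
storage unit 4: place 25 ft³, 19 ft³ left
storage unit 5: place 42 ft³, 8 ft³ left
storage unit 6: place 20 ft³, 30 ft³ left
storage unit 6: place 4 ft³, 26 ft³ left
storage unit 6: place 18 ft³, 8 ft³ left
storage unit 7: place 31 ft³, 19 ft³ left
storage unit 8: place 21 ft³, 29 ft³ left
storage unit 9: place 48 ft³, 2 ft³ left
storage unit 8: place 27 ft³, 2 ft³ left
storage unit 4: place 11 ft³, 8 ft³ left
storage unit 10: place 21 ft³, 29 ft³ left
Final storage units: [28,20] [46] [38,7] [6,25,11] [42] [20,4,18] [31] [21,27] [48] [21].

10 storage units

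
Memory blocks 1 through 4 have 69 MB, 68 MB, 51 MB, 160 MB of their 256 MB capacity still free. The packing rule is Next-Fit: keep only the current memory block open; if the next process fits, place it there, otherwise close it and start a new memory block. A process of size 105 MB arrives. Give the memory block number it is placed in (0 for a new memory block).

4

Next-Fit only looks at memory block 4, which has 160 MB free.
105 MB fits there.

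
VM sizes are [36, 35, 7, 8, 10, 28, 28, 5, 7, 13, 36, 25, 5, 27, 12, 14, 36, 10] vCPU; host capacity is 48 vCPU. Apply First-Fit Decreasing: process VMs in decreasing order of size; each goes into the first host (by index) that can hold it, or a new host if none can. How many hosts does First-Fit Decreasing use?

Sorted descending: 36, 36, 36, 35, 28, 28, 27, 25, 14, 13, 12, 10, 10, 8, 7, 7, 5, 5.
Put 36 vCPU in host 1; 12 vCPU remain.
Put 36 vCPU in host 2; 12 vCPU remain.
Put 36 vCPU in host 3; 12 vCPU remain.
Put 35 vCPU in host 4; 13 vCPU remain.
Put 28 vCPU in host 5; 20 vCPU remain.
Put 28 vCPU in host 6; 20 vCPU remain.
Put 27 vCPU in host 7; 21 vCPU remain.
Put 25 vCPU in host 8; 23 vCPU remain.
Put 14 vCPU in host 5; 6 vCPU remain.
Put 13 vCPU in host 4; 0 vCPU remain.
Put 12 vCPU in host 1; 0 vCPU remain.
Put 10 vCPU in host 2; 2 vCPU remain.
Put 10 vCPU in host 3; 2 vCPU remain.
Put 8 vCPU in host 6; 12 vCPU remain.
Put 7 vCPU in host 6; 5 vCPU remain.
Put 7 vCPU in host 7; 14 vCPU remain.
Put 5 vCPU in host 5; 1 vCPU remain.
Put 5 vCPU in host 6; 0 vCPU remain.
Final hosts: [36,12] [36,10] [36,10] [35,13] [28,14,5] [28,8,7,5] [27,7] [25].

8 hosts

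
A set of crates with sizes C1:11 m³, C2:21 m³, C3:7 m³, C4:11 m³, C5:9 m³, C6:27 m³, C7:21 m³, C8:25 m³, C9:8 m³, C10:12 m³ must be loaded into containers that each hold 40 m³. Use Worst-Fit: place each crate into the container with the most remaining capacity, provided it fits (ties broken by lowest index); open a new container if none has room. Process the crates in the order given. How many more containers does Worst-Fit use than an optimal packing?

1

Worst-Fit: [11,21,7] [11,9,8] [27] [21,12] [25] → 5 containers.
Total size 152 m³; any packing needs at least ⌈152/40⌉ = 4 containers.
An optimal packing achieves that bound: [27,12] [25,11] [21,11,8] [21,9,7] → 4 containers.
Excess: 5 − 4 = 1.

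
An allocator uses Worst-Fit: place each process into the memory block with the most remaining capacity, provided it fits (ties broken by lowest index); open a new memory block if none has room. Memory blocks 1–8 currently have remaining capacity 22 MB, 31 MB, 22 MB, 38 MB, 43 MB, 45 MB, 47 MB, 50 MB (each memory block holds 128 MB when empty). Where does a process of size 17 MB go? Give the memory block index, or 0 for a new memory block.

Memory blocks with room: memory block 1 (22 MB), memory block 2 (31 MB), memory block 3 (22 MB), memory block 4 (38 MB), memory block 5 (43 MB), memory block 6 (45 MB), memory block 7 (47 MB), memory block 8 (50 MB).
Most room is memory block 8 with 50 MB free.

8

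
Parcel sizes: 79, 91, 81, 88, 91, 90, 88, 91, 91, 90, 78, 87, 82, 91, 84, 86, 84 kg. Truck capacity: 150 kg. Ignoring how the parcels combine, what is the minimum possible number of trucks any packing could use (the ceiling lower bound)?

10

Total size = 79 + 91 + 81 + 88 + 91 + 90 + 88 + 91 + 91 + 90 + 78 + 87 + 82 + 91 + 84 + 86 + 84 = 1472 kg.
⌈1472 / 150⌉ = 10.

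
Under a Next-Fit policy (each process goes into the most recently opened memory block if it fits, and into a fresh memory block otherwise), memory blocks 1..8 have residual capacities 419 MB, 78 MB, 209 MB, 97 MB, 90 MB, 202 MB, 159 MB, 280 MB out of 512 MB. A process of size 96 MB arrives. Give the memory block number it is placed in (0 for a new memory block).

8

Next-Fit only looks at memory block 8, which has 280 MB free.
96 MB fits there.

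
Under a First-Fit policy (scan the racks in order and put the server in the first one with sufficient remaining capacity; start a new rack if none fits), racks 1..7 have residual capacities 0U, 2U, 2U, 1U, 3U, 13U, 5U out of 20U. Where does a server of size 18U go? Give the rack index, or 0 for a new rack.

0

No rack has ≥ 18U free, so a new rack is opened.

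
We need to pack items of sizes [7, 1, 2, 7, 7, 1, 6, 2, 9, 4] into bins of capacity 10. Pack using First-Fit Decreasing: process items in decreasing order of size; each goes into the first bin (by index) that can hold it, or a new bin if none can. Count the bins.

Sorted descending: 9, 7, 7, 7, 6, 4, 2, 2, 1, 1.
9 → bin 1 (remaining 1)
7 → bin 2 (remaining 3)
7 → bin 3 (remaining 3)
7 → bin 4 (remaining 3)
6 → bin 5 (remaining 4)
4 → bin 5 (remaining 0)
2 → bin 2 (remaining 1)
2 → bin 3 (remaining 1)
1 → bin 1 (remaining 0)
1 → bin 2 (remaining 0)

5 bins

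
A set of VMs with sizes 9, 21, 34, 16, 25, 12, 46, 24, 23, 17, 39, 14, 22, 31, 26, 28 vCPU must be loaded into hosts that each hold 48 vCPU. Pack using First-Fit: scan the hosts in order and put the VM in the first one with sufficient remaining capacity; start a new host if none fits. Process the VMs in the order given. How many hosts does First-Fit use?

10

9 vCPU → host 1 (remaining 39 vCPU)
21 vCPU → host 1 (remaining 18 vCPU)
34 vCPU → host 2 (remaining 14 vCPU)
16 vCPU → host 1 (remaining 2 vCPU)
25 vCPU → host 3 (remaining 23 vCPU)
12 vCPU → host 2 (remaining 2 vCPU)
46 vCPU → host 4 (remaining 2 vCPU)
24 vCPU → host 5 (remaining 24 vCPU)
23 vCPU → host 3 (remaining 0 vCPU)
17 vCPU → host 5 (remaining 7 vCPU)
39 vCPU → host 6 (remaining 9 vCPU)
14 vCPU → host 7 (remaining 34 vCPU)
22 vCPU → host 7 (remaining 12 vCPU)
31 vCPU → host 8 (remaining 17 vCPU)
26 vCPU → host 9 (remaining 22 vCPU)
28 vCPU → host 10 (remaining 20 vCPU)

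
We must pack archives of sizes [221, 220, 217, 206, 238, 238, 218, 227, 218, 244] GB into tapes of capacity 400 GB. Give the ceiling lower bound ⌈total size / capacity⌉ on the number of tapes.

Total size = 221 + 220 + 217 + 206 + 238 + 238 + 218 + 227 + 218 + 244 = 2247 GB.
⌈2247 / 400⌉ = 6.

6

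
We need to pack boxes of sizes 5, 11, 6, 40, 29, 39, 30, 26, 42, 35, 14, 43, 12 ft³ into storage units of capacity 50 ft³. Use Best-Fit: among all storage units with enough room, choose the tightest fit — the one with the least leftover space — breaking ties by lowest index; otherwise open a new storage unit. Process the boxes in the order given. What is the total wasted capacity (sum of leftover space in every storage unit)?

68

5 ft³ → storage unit 1 (remaining 45 ft³)
11 ft³ → storage unit 1 (remaining 34 ft³)
6 ft³ → storage unit 1 (remaining 28 ft³)
40 ft³ → storage unit 2 (remaining 10 ft³)
29 ft³ → storage unit 3 (remaining 21 ft³)
39 ft³ → storage unit 4 (remaining 11 ft³)
30 ft³ → storage unit 5 (remaining 20 ft³)
26 ft³ → storage unit 1 (remaining 2 ft³)
42 ft³ → storage unit 6 (remaining 8 ft³)
35 ft³ → storage unit 7 (remaining 15 ft³)
14 ft³ → storage unit 7 (remaining 1 ft³)
43 ft³ → storage unit 8 (remaining 7 ft³)
12 ft³ → storage unit 5 (remaining 8 ft³)
8 storage units × 50 ft³ = 400 ft³; used 332 ft³; unused 68 ft³.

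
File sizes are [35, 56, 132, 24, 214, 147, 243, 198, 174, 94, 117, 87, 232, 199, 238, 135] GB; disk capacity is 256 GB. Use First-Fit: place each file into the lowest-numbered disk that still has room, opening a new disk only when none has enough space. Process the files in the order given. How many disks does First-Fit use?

Put 35 GB in disk 1; 221 GB remain.
Put 56 GB in disk 1; 165 GB remain.
Put 132 GB in disk 1; 33 GB remain.
Put 24 GB in disk 1; 9 GB remain.
Put 214 GB in disk 2; 42 GB remain.
Put 147 GB in disk 3; 109 GB remain.
Put 243 GB in disk 4; 13 GB remain.
Put 198 GB in disk 5; 58 GB remain.
Put 174 GB in disk 6; 82 GB remain.
Put 94 GB in disk 3; 15 GB remain.
Put 117 GB in disk 7; 139 GB remain.
Put 87 GB in disk 7; 52 GB remain.
Put 232 GB in disk 8; 24 GB remain.
Put 199 GB in disk 9; 57 GB remain.
Put 238 GB in disk 10; 18 GB remain.
Put 135 GB in disk 11; 121 GB remain.

11 disks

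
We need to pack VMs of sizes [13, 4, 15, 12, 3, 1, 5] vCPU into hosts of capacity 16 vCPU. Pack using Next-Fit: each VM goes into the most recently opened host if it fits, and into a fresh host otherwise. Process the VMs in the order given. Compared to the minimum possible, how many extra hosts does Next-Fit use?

1

Next-Fit: [13] [4] [15] [12,3,1] [5] → 5 hosts.
Total size 53 vCPU; any packing needs at least ⌈53/16⌉ = 4 hosts.
An optimal packing achieves that bound: [15,1] [13,3] [12,4] [5] → 4 hosts.
Excess: 5 − 4 = 1.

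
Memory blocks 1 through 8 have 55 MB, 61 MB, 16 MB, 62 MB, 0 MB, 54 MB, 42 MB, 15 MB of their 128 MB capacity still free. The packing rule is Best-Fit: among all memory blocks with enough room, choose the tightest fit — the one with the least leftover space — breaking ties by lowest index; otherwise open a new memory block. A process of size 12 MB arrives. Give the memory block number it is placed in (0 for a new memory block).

Memory blocks with room: memory block 1 (55 MB), memory block 2 (61 MB), memory block 3 (16 MB), memory block 4 (62 MB), memory block 6 (54 MB), memory block 7 (42 MB), memory block 8 (15 MB).
Tightest fit is memory block 8 with 15 MB free.

8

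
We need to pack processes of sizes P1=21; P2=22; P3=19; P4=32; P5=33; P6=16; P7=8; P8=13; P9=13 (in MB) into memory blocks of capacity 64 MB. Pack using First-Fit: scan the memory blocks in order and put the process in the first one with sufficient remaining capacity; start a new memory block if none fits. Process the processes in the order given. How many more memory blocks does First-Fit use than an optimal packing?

First-Fit: [21,22,19] [32,16,8] [33,13,13] → 3 memory blocks.
Total size 177 MB; any packing needs at least ⌈177/64⌉ = 3 memory blocks.
So 3 is already optimal.

0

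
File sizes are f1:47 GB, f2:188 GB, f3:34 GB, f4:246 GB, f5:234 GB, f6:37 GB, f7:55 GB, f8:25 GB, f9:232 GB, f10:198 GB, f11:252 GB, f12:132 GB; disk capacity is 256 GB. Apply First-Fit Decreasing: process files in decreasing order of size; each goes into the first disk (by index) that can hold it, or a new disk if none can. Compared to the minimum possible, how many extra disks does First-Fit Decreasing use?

First-Fit Decreasing: [252] [246] [234] [232] [198,55] [188,47] [132,37,34,25] → 7 disks.
Total size 1680 GB; any packing needs at least ⌈1680/256⌉ = 7 disks.
So 7 is already optimal.

0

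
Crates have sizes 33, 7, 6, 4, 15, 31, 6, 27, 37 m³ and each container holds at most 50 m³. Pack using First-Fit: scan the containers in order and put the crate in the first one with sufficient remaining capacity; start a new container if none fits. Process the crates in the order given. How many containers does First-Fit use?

4

container 1: place 33 m³, 17 m³ left
container 1: place 7 m³, 10 m³ left
container 1: place 6 m³, 4 m³ left
container 1: place 4 m³, 0 m³ left
container 2: place 15 m³, 35 m³ left
container 2: place 31 m³, 4 m³ left
container 3: place 6 m³, 44 m³ left
container 3: place 27 m³, 17 m³ left
container 4: place 37 m³, 13 m³ left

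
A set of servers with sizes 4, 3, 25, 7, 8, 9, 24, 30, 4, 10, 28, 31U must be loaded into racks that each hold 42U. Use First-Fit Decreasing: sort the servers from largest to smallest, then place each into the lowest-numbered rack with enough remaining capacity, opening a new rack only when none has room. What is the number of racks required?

Sorted descending: 31, 30, 28, 25, 24, 10, 9, 8, 7, 4, 4, 3.
Put 31U in rack 1; 11U remain.
Put 30U in rack 2; 12U remain.
Put 28U in rack 3; 14U remain.
Put 25U in rack 4; 17U remain.
Put 24U in rack 5; 18U remain.
Put 10U in rack 1; 1U remain.
Put 9U in rack 2; 3U remain.
Put 8U in rack 3; 6U remain.
Put 7U in rack 4; 10U remain.
Put 4U in rack 3; 2U remain.
Put 4U in rack 4; 6U remain.
Put 3U in rack 2; 0U remain.

5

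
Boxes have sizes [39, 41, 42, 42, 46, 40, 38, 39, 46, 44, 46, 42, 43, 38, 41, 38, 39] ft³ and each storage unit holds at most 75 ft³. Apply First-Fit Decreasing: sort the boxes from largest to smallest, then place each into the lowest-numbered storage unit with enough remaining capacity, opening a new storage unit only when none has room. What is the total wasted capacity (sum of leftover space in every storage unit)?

Sorted descending: 46, 46, 46, 44, 43, 42, 42, 42, 41, 41, 40, 39, 39, 39, 38, 38, 38.
storage unit 1: place 46 ft³, 29 ft³ left
storage unit 2: place 46 ft³, 29 ft³ left
storage unit 3: place 46 ft³, 29 ft³ left
storage unit 4: place 44 ft³, 31 ft³ left
storage unit 5: place 43 ft³, 32 ft³ left
storage unit 6: place 42 ft³, 33 ft³ left
storage unit 7: place 42 ft³, 33 ft³ left
storage unit 8: place 42 ft³, 33 ft³ left
storage unit 9: place 41 ft³, 34 ft³ left
storage unit 10: place 41 ft³, 34 ft³ left
storage unit 11: place 40 ft³, 35 ft³ left
storage unit 12: place 39 ft³, 36 ft³ left
storage unit 13: place 39 ft³, 36 ft³ left
storage unit 14: place 39 ft³, 36 ft³ left
storage unit 15: place 38 ft³, 37 ft³ left
storage unit 16: place 38 ft³, 37 ft³ left
storage unit 17: place 38 ft³, 37 ft³ left
17 storage units × 75 ft³ = 1275 ft³; used 704 ft³; unused 571 ft³.

571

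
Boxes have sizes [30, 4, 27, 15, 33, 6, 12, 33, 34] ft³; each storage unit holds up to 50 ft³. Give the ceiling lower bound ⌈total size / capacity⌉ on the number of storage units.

Total size = 30 + 4 + 27 + 15 + 33 + 6 + 12 + 33 + 34 = 194 ft³.
⌈194 / 50⌉ = 4.

4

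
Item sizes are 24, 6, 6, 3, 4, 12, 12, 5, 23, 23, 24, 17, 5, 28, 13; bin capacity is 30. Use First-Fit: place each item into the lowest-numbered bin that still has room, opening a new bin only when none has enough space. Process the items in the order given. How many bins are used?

8

24 → bin 1 (remaining 6)
6 → bin 1 (remaining 0)
6 → bin 2 (remaining 24)
3 → bin 2 (remaining 21)
4 → bin 2 (remaining 17)
12 → bin 2 (remaining 5)
12 → bin 3 (remaining 18)
5 → bin 2 (remaining 0)
23 → bin 4 (remaining 7)
23 → bin 5 (remaining 7)
24 → bin 6 (remaining 6)
17 → bin 3 (remaining 1)
5 → bin 4 (remaining 2)
28 → bin 7 (remaining 2)
13 → bin 8 (remaining 17)
Final bins: [24,6] [6,3,4,12,5] [12,17] [23,5] [23] [24] [28] [13].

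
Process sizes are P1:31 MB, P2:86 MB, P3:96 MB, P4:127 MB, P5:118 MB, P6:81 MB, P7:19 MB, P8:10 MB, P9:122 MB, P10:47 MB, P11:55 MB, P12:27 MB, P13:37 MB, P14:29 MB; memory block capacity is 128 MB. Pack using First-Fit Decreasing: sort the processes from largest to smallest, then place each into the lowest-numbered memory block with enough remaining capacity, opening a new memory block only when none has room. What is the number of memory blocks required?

8 memory blocks

Sorted descending: 127, 122, 118, 96, 86, 81, 55, 47, 37, 31, 29, 27, 19, 10.
127 MB → memory block 1 (remaining 1 MB)
122 MB → memory block 2 (remaining 6 MB)
118 MB → memory block 3 (remaining 10 MB)
96 MB → memory block 4 (remaining 32 MB)
86 MB → memory block 5 (remaining 42 MB)
81 MB → memory block 6 (remaining 47 MB)
55 MB → memory block 7 (remaining 73 MB)
47 MB → memory block 6 (remaining 0 MB)
37 MB → memory block 5 (remaining 5 MB)
31 MB → memory block 4 (remaining 1 MB)
29 MB → memory block 7 (remaining 44 MB)
27 MB → memory block 7 (remaining 17 MB)
19 MB → memory block 8 (remaining 109 MB)
10 MB → memory block 3 (remaining 0 MB)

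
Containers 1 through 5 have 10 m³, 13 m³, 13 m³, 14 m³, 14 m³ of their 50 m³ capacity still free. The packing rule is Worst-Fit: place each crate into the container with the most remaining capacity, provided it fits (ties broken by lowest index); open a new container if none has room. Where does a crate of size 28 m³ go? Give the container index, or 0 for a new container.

No container has ≥ 28 m³ free, so a new container is opened.

0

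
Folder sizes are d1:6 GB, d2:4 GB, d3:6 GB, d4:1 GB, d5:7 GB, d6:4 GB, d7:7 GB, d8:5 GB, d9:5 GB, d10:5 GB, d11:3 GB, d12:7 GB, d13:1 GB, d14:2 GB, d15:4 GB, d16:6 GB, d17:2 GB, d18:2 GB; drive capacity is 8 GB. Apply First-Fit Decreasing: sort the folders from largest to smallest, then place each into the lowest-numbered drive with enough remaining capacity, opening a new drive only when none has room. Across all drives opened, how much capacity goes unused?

11

Sorted descending: 7, 7, 7, 6, 6, 6, 5, 5, 5, 4, 4, 4, 3, 2, 2, 2, 1, 1.
Put 7 GB in drive 1; 1 GB remain.
Put 7 GB in drive 2; 1 GB remain.
Put 7 GB in drive 3; 1 GB remain.
Put 6 GB in drive 4; 2 GB remain.
Put 6 GB in drive 5; 2 GB remain.
Put 6 GB in drive 6; 2 GB remain.
Put 5 GB in drive 7; 3 GB remain.
Put 5 GB in drive 8; 3 GB remain.
Put 5 GB in drive 9; 3 GB remain.
Put 4 GB in drive 10; 4 GB remain.
Put 4 GB in drive 10; 0 GB remain.
Put 4 GB in drive 11; 4 GB remain.
Put 3 GB in drive 7; 0 GB remain.
Put 2 GB in drive 4; 0 GB remain.
Put 2 GB in drive 5; 0 GB remain.
Put 2 GB in drive 6; 0 GB remain.
Put 1 GB in drive 1; 0 GB remain.
Put 1 GB in drive 2; 0 GB remain.
11 drives × 8 GB = 88 GB; used 77 GB; unused 11 GB.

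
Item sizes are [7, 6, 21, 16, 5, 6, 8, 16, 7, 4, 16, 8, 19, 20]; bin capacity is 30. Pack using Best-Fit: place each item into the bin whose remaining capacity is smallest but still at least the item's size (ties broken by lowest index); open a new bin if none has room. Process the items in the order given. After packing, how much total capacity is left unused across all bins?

Put 7 in bin 1; 23 remain.
Put 6 in bin 1; 17 remain.
Put 21 in bin 2; 9 remain.
Put 16 in bin 1; 1 remain.
Put 5 in bin 2; 4 remain.
Put 6 in bin 3; 24 remain.
Put 8 in bin 3; 16 remain.
Put 16 in bin 3; 0 remain.
Put 7 in bin 4; 23 remain.
Put 4 in bin 2; 0 remain.
Put 16 in bin 4; 7 remain.
Put 8 in bin 5; 22 remain.
Put 19 in bin 5; 3 remain.
Put 20 in bin 6; 10 remain.
6 bins × 30 = 180; used 159; unused 21.

21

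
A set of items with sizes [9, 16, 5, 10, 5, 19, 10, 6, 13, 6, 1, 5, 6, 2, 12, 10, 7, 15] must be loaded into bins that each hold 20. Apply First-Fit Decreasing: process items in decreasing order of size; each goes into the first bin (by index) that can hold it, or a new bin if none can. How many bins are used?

9

Sorted descending: 19, 16, 15, 13, 12, 10, 10, 10, 9, 7, 6, 6, 6, 5, 5, 5, 2, 1.
Put 19 in bin 1; 1 remain.
Put 16 in bin 2; 4 remain.
Put 15 in bin 3; 5 remain.
Put 13 in bin 4; 7 remain.
Put 12 in bin 5; 8 remain.
Put 10 in bin 6; 10 remain.
Put 10 in bin 6; 0 remain.
Put 10 in bin 7; 10 remain.
Put 9 in bin 7; 1 remain.
Put 7 in bin 4; 0 remain.
Put 6 in bin 5; 2 remain.
Put 6 in bin 8; 14 remain.
Put 6 in bin 8; 8 remain.
Put 5 in bin 3; 0 remain.
Put 5 in bin 8; 3 remain.
Put 5 in bin 9; 15 remain.
Put 2 in bin 2; 2 remain.
Put 1 in bin 1; 0 remain.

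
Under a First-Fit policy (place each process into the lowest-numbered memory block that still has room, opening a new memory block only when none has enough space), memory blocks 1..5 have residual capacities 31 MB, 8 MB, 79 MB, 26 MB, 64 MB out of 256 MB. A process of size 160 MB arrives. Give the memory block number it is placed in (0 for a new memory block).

No memory block has ≥ 160 MB free, so a new memory block is opened.

0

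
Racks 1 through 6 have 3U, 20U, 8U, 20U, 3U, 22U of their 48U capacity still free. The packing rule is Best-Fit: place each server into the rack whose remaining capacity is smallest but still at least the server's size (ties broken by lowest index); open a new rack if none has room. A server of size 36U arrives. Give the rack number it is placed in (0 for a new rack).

0

No rack has ≥ 36U free, so a new rack is opened.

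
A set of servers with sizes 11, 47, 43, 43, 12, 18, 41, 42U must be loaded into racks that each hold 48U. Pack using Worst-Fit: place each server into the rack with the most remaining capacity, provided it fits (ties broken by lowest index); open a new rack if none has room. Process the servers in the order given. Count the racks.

6 racks

rack 1: place 11U, 37U left
rack 2: place 47U, 1U left
rack 3: place 43U, 5U left
rack 4: place 43U, 5U left
rack 1: place 12U, 25U left
rack 1: place 18U, 7U left
rack 5: place 41U, 7U left
rack 6: place 42U, 6U left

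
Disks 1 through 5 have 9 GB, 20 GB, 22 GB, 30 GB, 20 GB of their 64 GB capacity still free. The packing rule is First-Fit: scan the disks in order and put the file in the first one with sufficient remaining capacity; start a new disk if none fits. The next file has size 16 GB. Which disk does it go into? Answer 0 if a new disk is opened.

Disks with room: disk 2 (20 GB), disk 3 (22 GB), disk 4 (30 GB), disk 5 (20 GB).
The first with room is disk 2.

2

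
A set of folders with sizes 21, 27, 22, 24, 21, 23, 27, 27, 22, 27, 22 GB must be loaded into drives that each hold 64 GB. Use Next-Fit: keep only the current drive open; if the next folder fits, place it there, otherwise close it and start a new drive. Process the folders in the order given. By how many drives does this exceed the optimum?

Next-Fit: [21,27] [22,24] [21,23] [27,27] [22,27] [22] → 6 drives.
Total size 263 GB; any packing needs at least ⌈263/64⌉ = 5 drives.
An optimal packing achieves that bound: [27,27] [27,27] [24,23] [22,22] [22,21,21] → 5 drives.
Excess: 6 − 5 = 1.

1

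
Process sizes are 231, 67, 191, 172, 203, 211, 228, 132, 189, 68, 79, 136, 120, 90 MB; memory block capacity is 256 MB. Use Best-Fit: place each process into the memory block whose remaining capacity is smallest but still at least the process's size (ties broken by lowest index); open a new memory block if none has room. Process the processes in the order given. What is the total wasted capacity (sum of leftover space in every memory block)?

231 MB → memory block 1 (remaining 25 MB)
67 MB → memory block 2 (remaining 189 MB)
191 MB → memory block 3 (remaining 65 MB)
172 MB → memory block 2 (remaining 17 MB)
203 MB → memory block 4 (remaining 53 MB)
211 MB → memory block 5 (remaining 45 MB)
228 MB → memory block 6 (remaining 28 MB)
132 MB → memory block 7 (remaining 124 MB)
189 MB → memory block 8 (remaining 67 MB)
68 MB → memory block 7 (remaining 56 MB)
79 MB → memory block 9 (remaining 177 MB)
136 MB → memory block 9 (remaining 41 MB)
120 MB → memory block 10 (remaining 136 MB)
90 MB → memory block 10 (remaining 46 MB)
10 memory blocks × 256 MB = 2560 MB; used 2117 MB; unused 443 MB.

443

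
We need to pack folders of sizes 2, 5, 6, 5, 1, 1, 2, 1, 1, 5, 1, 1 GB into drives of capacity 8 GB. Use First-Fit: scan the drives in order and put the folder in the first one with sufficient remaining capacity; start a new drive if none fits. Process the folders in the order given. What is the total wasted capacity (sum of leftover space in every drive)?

2 GB → drive 1 (remaining 6 GB)
5 GB → drive 1 (remaining 1 GB)
6 GB → drive 2 (remaining 2 GB)
5 GB → drive 3 (remaining 3 GB)
1 GB → drive 1 (remaining 0 GB)
1 GB → drive 2 (remaining 1 GB)
2 GB → drive 3 (remaining 1 GB)
1 GB → drive 2 (remaining 0 GB)
1 GB → drive 3 (remaining 0 GB)
5 GB → drive 4 (remaining 3 GB)
1 GB → drive 4 (remaining 2 GB)
1 GB → drive 4 (remaining 1 GB)
4 drives × 8 GB = 32 GB; used 31 GB; unused 1 GB.

1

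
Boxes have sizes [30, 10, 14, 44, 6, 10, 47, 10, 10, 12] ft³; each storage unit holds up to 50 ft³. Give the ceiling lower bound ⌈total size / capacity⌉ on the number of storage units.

Total size = 30 + 10 + 14 + 44 + 6 + 10 + 47 + 10 + 10 + 12 = 193 ft³.
⌈193 / 50⌉ = 4.

4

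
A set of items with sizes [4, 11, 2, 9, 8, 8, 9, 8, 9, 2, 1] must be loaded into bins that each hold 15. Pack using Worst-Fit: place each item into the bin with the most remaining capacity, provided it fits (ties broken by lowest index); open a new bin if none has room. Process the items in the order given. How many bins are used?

bin 1: place 4, 11 left
bin 1: place 11, 0 left
bin 2: place 2, 13 left
bin 2: place 9, 4 left
bin 3: place 8, 7 left
bin 4: place 8, 7 left
bin 5: place 9, 6 left
bin 6: place 8, 7 left
bin 7: place 9, 6 left
bin 3: place 2, 5 left
bin 4: place 1, 6 left

7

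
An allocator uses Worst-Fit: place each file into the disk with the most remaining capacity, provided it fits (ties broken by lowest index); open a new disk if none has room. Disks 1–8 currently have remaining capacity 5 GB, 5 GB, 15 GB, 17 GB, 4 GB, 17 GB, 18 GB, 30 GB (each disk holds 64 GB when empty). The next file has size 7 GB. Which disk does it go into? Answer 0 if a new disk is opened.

8

Disks with room: disk 3 (15 GB), disk 4 (17 GB), disk 6 (17 GB), disk 7 (18 GB), disk 8 (30 GB).
Most room is disk 8 with 30 GB free.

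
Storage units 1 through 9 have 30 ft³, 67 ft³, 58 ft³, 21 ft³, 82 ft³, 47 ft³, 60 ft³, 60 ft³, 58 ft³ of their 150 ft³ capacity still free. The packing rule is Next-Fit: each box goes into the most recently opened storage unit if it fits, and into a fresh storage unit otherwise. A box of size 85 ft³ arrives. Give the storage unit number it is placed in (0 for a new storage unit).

0

Next-Fit only looks at storage unit 9, which has 58 ft³ free.
85 ft³ does not fit, so a new storage unit is opened.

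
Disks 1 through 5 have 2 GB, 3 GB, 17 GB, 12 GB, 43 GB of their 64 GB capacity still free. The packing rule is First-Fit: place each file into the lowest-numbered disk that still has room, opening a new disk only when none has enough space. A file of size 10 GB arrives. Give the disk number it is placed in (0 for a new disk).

3

Disks with room: disk 3 (17 GB), disk 4 (12 GB), disk 5 (43 GB).
The first with room is disk 3.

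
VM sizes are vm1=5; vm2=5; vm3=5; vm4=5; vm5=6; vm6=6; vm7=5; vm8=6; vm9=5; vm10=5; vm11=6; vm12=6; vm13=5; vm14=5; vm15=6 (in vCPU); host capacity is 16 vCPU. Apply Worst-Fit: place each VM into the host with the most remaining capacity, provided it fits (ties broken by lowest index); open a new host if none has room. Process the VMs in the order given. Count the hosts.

Put vm1 (5 vCPU) in host 1; 11 vCPU remain.
Put vm2 (5 vCPU) in host 1; 6 vCPU remain.
Put vm3 (5 vCPU) in host 1; 1 vCPU remain.
Put vm4 (5 vCPU) in host 2; 11 vCPU remain.
Put vm5 (6 vCPU) in host 2; 5 vCPU remain.
Put vm6 (6 vCPU) in host 3; 10 vCPU remain.
Put vm7 (5 vCPU) in host 3; 5 vCPU remain.
Put vm8 (6 vCPU) in host 4; 10 vCPU remain.
Put vm9 (5 vCPU) in host 4; 5 vCPU remain.
Put vm10 (5 vCPU) in host 2; 0 vCPU remain.
Put vm11 (6 vCPU) in host 5; 10 vCPU remain.
Put vm12 (6 vCPU) in host 5; 4 vCPU remain.
Put vm13 (5 vCPU) in host 3; 0 vCPU remain.
Put vm14 (5 vCPU) in host 4; 0 vCPU remain.
Put vm15 (6 vCPU) in host 6; 10 vCPU remain.

6 hosts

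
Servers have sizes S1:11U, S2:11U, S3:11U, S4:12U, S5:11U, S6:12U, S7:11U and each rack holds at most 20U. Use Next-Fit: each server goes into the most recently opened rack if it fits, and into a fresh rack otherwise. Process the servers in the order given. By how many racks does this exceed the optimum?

Next-Fit: [11] [11] [11] [12] [11] [12] [11] → 7 racks.
7 servers exceed 10U (half the capacity), and no two of those can share a rack, so at least 7 racks are needed.
So 7 is already optimal.

0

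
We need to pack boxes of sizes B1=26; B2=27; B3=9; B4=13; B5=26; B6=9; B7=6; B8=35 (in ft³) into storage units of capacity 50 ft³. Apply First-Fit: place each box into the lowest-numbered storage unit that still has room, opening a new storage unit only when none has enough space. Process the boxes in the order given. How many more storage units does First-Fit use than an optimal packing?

First-Fit: [26,9,13] [27,9,6] [26] [35] → 4 storage units.
Total size 151 ft³; any packing needs at least ⌈151/50⌉ = 4 storage units.
So 4 is already optimal.

0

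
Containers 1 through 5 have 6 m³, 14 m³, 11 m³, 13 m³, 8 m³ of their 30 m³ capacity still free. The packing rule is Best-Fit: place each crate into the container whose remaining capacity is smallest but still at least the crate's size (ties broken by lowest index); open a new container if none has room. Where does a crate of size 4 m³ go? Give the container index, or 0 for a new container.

Containers with room: container 1 (6 m³), container 2 (14 m³), container 3 (11 m³), container 4 (13 m³), container 5 (8 m³).
Tightest fit is container 1 with 6 m³ free.

1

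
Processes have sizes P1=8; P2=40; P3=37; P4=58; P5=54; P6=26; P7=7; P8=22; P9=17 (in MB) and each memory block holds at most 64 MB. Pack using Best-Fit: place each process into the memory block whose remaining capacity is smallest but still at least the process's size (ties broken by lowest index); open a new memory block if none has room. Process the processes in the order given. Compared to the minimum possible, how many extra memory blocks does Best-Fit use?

Best-Fit: [8,40] [37,26] [58] [54,7] [22,17] → 5 memory blocks.
Total size 269 MB; any packing needs at least ⌈269/64⌉ = 5 memory blocks.
So 5 is already optimal.

0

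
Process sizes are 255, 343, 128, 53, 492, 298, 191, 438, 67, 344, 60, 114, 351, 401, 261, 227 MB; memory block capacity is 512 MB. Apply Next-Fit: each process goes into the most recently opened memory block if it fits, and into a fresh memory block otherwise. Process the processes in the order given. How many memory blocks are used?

10 memory blocks

memory block 1: place 255 MB, 257 MB left
memory block 2: place 343 MB, 169 MB left
memory block 2: place 128 MB, 41 MB left
memory block 3: place 53 MB, 459 MB left
memory block 4: place 492 MB, 20 MB left
memory block 5: place 298 MB, 214 MB left
memory block 5: place 191 MB, 23 MB left
memory block 6: place 438 MB, 74 MB left
memory block 6: place 67 MB, 7 MB left
memory block 7: place 344 MB, 168 MB left
memory block 7: place 60 MB, 108 MB left
memory block 8: place 114 MB, 398 MB left
memory block 8: place 351 MB, 47 MB left
memory block 9: place 401 MB, 111 MB left
memory block 10: place 261 MB, 251 MB left
memory block 10: place 227 MB, 24 MB left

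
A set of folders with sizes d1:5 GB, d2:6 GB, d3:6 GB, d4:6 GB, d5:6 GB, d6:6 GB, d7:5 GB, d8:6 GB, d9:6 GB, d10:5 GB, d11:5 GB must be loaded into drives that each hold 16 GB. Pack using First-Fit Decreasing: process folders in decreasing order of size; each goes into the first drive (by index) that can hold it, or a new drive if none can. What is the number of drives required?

5

Sorted descending: 6, 6, 6, 6, 6, 6, 6, 5, 5, 5, 5.
Put 6 GB in drive 1; 10 GB remain.
Put 6 GB in drive 1; 4 GB remain.
Put 6 GB in drive 2; 10 GB remain.
Put 6 GB in drive 2; 4 GB remain.
Put 6 GB in drive 3; 10 GB remain.
Put 6 GB in drive 3; 4 GB remain.
Put 6 GB in drive 4; 10 GB remain.
Put 5 GB in drive 4; 5 GB remain.
Put 5 GB in drive 4; 0 GB remain.
Put 5 GB in drive 5; 11 GB remain.
Put 5 GB in drive 5; 6 GB remain.
Final drives: [6,6] [6,6] [6,6] [6,5,5] [5,5].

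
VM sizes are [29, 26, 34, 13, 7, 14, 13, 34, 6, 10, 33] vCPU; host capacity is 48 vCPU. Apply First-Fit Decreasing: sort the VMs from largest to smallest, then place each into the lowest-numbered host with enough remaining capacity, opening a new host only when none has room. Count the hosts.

5 hosts

Sorted descending: 34, 34, 33, 29, 26, 14, 13, 13, 10, 7, 6.
34 vCPU → host 1 (remaining 14 vCPU)
34 vCPU → host 2 (remaining 14 vCPU)
33 vCPU → host 3 (remaining 15 vCPU)
29 vCPU → host 4 (remaining 19 vCPU)
26 vCPU → host 5 (remaining 22 vCPU)
14 vCPU → host 1 (remaining 0 vCPU)
13 vCPU → host 2 (remaining 1 vCPU)
13 vCPU → host 3 (remaining 2 vCPU)
10 vCPU → host 4 (remaining 9 vCPU)
7 vCPU → host 4 (remaining 2 vCPU)
6 vCPU → host 5 (remaining 16 vCPU)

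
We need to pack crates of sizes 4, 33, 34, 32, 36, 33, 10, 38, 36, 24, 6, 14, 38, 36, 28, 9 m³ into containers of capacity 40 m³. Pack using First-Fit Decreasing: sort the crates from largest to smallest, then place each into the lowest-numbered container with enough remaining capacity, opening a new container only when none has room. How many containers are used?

12

Sorted descending: 38, 38, 36, 36, 36, 34, 33, 33, 32, 28, 24, 14, 10, 9, 6, 4.
container 1: place 38 m³, 2 m³ left
container 2: place 38 m³, 2 m³ left
container 3: place 36 m³, 4 m³ left
container 4: place 36 m³, 4 m³ left
container 5: place 36 m³, 4 m³ left
container 6: place 34 m³, 6 m³ left
container 7: place 33 m³, 7 m³ left
container 8: place 33 m³, 7 m³ left
container 9: place 32 m³, 8 m³ left
container 10: place 28 m³, 12 m³ left
container 11: place 24 m³, 16 m³ left
container 11: place 14 m³, 2 m³ left
container 10: place 10 m³, 2 m³ left
container 12: place 9 m³, 31 m³ left
container 6: place 6 m³, 0 m³ left
container 3: place 4 m³, 0 m³ left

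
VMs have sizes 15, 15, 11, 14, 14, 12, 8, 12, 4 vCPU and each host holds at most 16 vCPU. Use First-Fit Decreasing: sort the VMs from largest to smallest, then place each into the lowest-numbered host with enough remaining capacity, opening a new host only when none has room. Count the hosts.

Sorted descending: 15, 15, 14, 14, 12, 12, 11, 8, 4.
Put 15 vCPU in host 1; 1 vCPU remain.
Put 15 vCPU in host 2; 1 vCPU remain.
Put 14 vCPU in host 3; 2 vCPU remain.
Put 14 vCPU in host 4; 2 vCPU remain.
Put 12 vCPU in host 5; 4 vCPU remain.
Put 12 vCPU in host 6; 4 vCPU remain.
Put 11 vCPU in host 7; 5 vCPU remain.
Put 8 vCPU in host 8; 8 vCPU remain.
Put 4 vCPU in host 5; 0 vCPU remain.

8 hosts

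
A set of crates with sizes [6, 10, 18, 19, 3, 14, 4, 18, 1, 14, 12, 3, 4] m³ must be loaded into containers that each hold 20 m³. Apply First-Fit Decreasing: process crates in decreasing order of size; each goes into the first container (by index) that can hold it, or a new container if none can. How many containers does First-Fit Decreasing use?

7 containers

Sorted descending: 19, 18, 18, 14, 14, 12, 10, 6, 4, 4, 3, 3, 1.
19 m³ → container 1 (remaining 1 m³)
18 m³ → container 2 (remaining 2 m³)
18 m³ → container 3 (remaining 2 m³)
14 m³ → container 4 (remaining 6 m³)
14 m³ → container 5 (remaining 6 m³)
12 m³ → container 6 (remaining 8 m³)
10 m³ → container 7 (remaining 10 m³)
6 m³ → container 4 (remaining 0 m³)
4 m³ → container 5 (remaining 2 m³)
4 m³ → container 6 (remaining 4 m³)
3 m³ → container 6 (remaining 1 m³)
3 m³ → container 7 (remaining 7 m³)
1 m³ → container 1 (remaining 0 m³)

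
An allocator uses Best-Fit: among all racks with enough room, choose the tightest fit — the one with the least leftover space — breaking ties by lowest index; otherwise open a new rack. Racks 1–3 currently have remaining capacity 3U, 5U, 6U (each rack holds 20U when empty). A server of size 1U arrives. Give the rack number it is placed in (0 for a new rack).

1

Racks with room: rack 1 (3U), rack 2 (5U), rack 3 (6U).
Tightest fit is rack 1 with 3U free.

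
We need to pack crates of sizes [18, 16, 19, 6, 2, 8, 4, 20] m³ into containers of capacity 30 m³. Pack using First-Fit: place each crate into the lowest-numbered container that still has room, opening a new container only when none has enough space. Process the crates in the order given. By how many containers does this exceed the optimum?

First-Fit: [18,6,2,4] [16,8] [19] [20] → 4 containers.
Total size 93 m³; any packing needs at least ⌈93/30⌉ = 4 containers.
So 4 is already optimal.

0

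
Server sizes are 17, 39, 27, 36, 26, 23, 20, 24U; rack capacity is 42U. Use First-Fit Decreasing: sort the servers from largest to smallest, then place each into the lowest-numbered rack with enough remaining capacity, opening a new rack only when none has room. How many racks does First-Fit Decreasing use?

Sorted descending: 39, 36, 27, 26, 24, 23, 20, 17.
rack 1: place 39U, 3U left
rack 2: place 36U, 6U left
rack 3: place 27U, 15U left
rack 4: place 26U, 16U left
rack 5: place 24U, 18U left
rack 6: place 23U, 19U left
rack 7: place 20U, 22U left
rack 5: place 17U, 1U left

7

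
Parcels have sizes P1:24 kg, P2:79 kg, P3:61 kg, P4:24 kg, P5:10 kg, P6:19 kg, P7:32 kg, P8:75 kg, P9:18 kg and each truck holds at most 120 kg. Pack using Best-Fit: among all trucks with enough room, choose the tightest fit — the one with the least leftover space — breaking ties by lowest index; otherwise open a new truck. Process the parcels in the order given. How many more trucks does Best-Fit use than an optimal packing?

Best-Fit: [24,79,10] [61,24,19] [32,75] [18] → 4 trucks.
Total size 342 kg; any packing needs at least ⌈342/120⌉ = 3 trucks.
An optimal packing achieves that bound: [79,32] [75,24,19] [61,24,18,10] → 3 trucks.
Excess: 4 − 3 = 1.

1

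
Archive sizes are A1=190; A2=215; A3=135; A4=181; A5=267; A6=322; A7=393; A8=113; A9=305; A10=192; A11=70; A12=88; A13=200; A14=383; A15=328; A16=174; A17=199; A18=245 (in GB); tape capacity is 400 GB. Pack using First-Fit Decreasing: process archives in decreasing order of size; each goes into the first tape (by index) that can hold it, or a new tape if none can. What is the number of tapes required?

11 tapes

Sorted descending: 393, 383, 328, 322, 305, 267, 245, 215, 200, 199, 192, 190, 181, 174, 135, 113, 88, 70.
393 GB → tape 1 (remaining 7 GB)
383 GB → tape 2 (remaining 17 GB)
328 GB → tape 3 (remaining 72 GB)
322 GB → tape 4 (remaining 78 GB)
305 GB → tape 5 (remaining 95 GB)
267 GB → tape 6 (remaining 133 GB)
245 GB → tape 7 (remaining 155 GB)
215 GB → tape 8 (remaining 185 GB)
200 GB → tape 9 (remaining 200 GB)
199 GB → tape 9 (remaining 1 GB)
192 GB → tape 10 (remaining 208 GB)
190 GB → tape 10 (remaining 18 GB)
181 GB → tape 8 (remaining 4 GB)
174 GB → tape 11 (remaining 226 GB)
135 GB → tape 7 (remaining 20 GB)
113 GB → tape 6 (remaining 20 GB)
88 GB → tape 5 (remaining 7 GB)
70 GB → tape 3 (remaining 2 GB)
Final tapes: [393] [383] [328,70] [322] [305,88] [267,113] [245,135] [215,181] [200,199] [192,190] [174].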